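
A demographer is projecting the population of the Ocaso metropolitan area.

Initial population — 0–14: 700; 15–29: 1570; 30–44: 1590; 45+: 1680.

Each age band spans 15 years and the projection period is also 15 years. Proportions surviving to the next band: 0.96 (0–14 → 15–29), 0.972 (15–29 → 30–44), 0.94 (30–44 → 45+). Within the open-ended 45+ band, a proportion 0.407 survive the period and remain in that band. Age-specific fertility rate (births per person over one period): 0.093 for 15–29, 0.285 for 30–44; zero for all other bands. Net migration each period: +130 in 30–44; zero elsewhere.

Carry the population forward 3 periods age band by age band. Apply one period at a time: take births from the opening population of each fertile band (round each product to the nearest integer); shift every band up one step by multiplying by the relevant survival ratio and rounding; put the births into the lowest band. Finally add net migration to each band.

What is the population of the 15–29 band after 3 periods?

513

(Groups numbered youngest = 1 to oldest = 4.)
[period 1]
Births: 1570 * 0.093 = 146, 1590 * 0.285 = 453 — total 599
Group 2: 700 * 0.96 = 672
Group 3: 1570 * 0.972 = 1526
Group 4: 1590 * 0.94 + 1680 * 0.407 = 1495 + 684 = 2179
Net migration: Group 3 + 130 → 1656
Population now: 0–14=599, 15–29=672, 30–44=1656, 45+=2179
[period 2]
Births: 672 * 0.093 = 62, 1656 * 0.285 = 472 — total 534
Group 2: 599 * 0.96 = 575
Group 3: 672 * 0.972 = 653
Group 4: 1656 * 0.94 + 2179 * 0.407 = 1557 + 887 = 2444
Net migration: Group 3 + 130 → 783
Population now: 0–14=534, 15–29=575, 30–44=783, 45+=2444
[period 3]
Births: 575 * 0.093 = 53, 783 * 0.285 = 223 — total 276
Group 2: 534 * 0.96 = 513
Group 3: 575 * 0.972 = 559
Group 4: 783 * 0.94 + 2444 * 0.407 = 736 + 995 = 1731
Net migration: Group 3 + 130 → 689
Population now: 0–14=276, 15–29=513, 30–44=689, 45+=1731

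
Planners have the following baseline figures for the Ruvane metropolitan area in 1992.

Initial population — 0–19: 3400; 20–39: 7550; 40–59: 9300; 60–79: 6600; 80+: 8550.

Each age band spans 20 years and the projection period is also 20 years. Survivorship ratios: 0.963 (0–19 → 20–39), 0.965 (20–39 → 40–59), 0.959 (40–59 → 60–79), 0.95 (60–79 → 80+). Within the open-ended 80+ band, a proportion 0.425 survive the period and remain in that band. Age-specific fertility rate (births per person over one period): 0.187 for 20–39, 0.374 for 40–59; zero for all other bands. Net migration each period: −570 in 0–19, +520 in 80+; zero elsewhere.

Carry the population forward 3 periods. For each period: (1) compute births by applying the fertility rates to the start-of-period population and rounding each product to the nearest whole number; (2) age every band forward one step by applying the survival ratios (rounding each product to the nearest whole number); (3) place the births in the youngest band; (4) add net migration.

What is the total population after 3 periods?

Period 1.
Births: 7550 × 0.187 = 1412 ; 9300 × 0.374 = 3478 → 4890
20–39: 3400 × 0.963 = 3274
40–59: 7550 × 0.965 = 7286
60–79: 9300 × 0.959 = 8919
80+: 6600 × 0.95 + 8550 × 0.425 = 6270 + 3634 = 9904
Net migration: 0–19 − 570 → 4320; 80+ + 520 → 10424
→ [4320, 3274, 7286, 8919, 10424]
Period 2.
Births: 3274 × 0.187 = 612 ; 7286 × 0.374 = 2725 → 3337
20–39: 4320 × 0.963 = 4160
40–59: 3274 × 0.965 = 3159
60–79: 7286 × 0.959 = 6987
80+: 8919 × 0.95 + 10424 × 0.425 = 8473 + 4430 = 12903
Net migration: 0–19 − 570 → 2767; 80+ + 520 → 13423
→ [2767, 4160, 3159, 6987, 13423]
Period 3.
Births: 4160 × 0.187 = 778 ; 3159 × 0.374 = 1181 → 1959
20–39: 2767 × 0.963 = 2665
40–59: 4160 × 0.965 = 4014
60–79: 3159 × 0.959 = 3029
80+: 6987 × 0.95 + 13423 × 0.425 = 6638 + 5705 = 12343
Net migration: 0–19 − 570 → 1389; 80+ + 520 → 12863
→ [1389, 2665, 4014, 3029, 12863]
Total after period 3: 1389 + 2665 + 4014 + 3029 + 12863 = 23960

23960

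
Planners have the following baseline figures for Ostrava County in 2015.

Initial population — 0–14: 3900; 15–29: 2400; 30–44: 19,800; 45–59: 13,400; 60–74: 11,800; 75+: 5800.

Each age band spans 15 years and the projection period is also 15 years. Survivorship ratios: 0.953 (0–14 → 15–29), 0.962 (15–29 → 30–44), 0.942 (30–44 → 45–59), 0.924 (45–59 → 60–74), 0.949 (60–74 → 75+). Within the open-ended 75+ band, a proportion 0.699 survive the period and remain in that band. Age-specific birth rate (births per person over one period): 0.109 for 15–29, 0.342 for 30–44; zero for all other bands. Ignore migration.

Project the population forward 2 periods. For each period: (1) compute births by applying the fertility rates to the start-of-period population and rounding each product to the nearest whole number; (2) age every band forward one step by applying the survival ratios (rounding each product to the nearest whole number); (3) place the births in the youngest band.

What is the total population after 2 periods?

Call the groups 1 to 6, youngest first.
Period 1.
Births: 2400 * 0.109 = 262 ; 19800 * 0.342 = 6772 — total 7034
Group 2: 3900 * 0.953 = 3717
Group 3: 2400 * 0.962 = 2309
Group 4: 19800 * 0.942 = 18652
Group 5: 13400 * 0.924 = 12382
Group 6: 11800 * 0.949 + 5800 * 0.699 = 11198 + 4054 = 15252
End of period: [7034, 3717, 2309, 18652, 12382, 15252]
Period 2.
Births: 3717 * 0.109 = 405 ; 2309 * 0.342 = 790 — total 1195
Group 2: 7034 * 0.953 = 6703
Group 3: 3717 * 0.962 = 3576
Group 4: 2309 * 0.942 = 2175
Group 5: 18652 * 0.924 = 17234
Group 6: 12382 * 0.949 + 15252 * 0.699 = 11751 + 10661 = 22412
End of period: [1195, 6703, 3576, 2175, 17234, 22412]
Total after period 2: 1195 + 6703 + 3576 + 2175 + 17234 + 22412 = 53295

53295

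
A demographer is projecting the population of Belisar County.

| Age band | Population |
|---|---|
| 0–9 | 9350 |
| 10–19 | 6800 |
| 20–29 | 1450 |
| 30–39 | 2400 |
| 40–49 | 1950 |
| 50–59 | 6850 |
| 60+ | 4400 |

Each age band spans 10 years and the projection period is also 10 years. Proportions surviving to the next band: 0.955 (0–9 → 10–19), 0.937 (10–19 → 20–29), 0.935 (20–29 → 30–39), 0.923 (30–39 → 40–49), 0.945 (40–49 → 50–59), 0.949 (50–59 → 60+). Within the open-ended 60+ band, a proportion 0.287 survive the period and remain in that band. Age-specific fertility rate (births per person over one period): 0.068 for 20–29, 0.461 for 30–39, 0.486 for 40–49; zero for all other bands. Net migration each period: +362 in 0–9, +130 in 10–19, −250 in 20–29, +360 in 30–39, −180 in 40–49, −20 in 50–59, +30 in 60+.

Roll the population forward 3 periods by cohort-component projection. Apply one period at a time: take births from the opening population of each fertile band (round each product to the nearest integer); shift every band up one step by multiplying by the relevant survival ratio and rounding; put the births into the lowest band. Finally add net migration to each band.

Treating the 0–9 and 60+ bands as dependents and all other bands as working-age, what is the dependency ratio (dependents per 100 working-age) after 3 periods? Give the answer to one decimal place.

After projecting period 1:
Births: 1450 * 0.068 = 99  |  2400 * 0.461 = 1106  |  1950 * 0.486 = 948 — total 2153
10–19: 9350 * 0.955 = 8929
20–29: 6800 * 0.937 = 6372
30–39: 1450 * 0.935 = 1356
40–49: 2400 * 0.923 = 2215
50–59: 1950 * 0.945 = 1843
60+: 6850 * 0.949 + 4400 * 0.287 = 6501 + 1263 = 7764
Net migration: 0–9 + 362 → 2515; 10–19 + 130 → 9059; 20–29 − 250 → 6122; 30–39 + 360 → 1716; 40–49 − 180 → 2035; 50–59 − 20 → 1823; 60+ + 30 → 7794
→ [2515, 9059, 6122, 1716, 2035, 1823, 7794]
After projecting period 2:
Births: 6122 * 0.068 = 416  |  1716 * 0.461 = 791  |  2035 * 0.486 = 989 — total 2196
10–19: 2515 * 0.955 = 2402
20–29: 9059 * 0.937 = 8488
30–39: 6122 * 0.935 = 5724
40–49: 1716 * 0.923 = 1584
50–59: 2035 * 0.945 = 1923
60+: 1823 * 0.949 + 7794 * 0.287 = 1730 + 2237 = 3967
Net migration: 0–9 + 362 → 2558; 10–19 + 130 → 2532; 20–29 − 250 → 8238; 30–39 + 360 → 6084; 40–49 − 180 → 1404; 50–59 − 20 → 1903; 60+ + 30 → 3997
→ [2558, 2532, 8238, 6084, 1404, 1903, 3997]
After projecting period 3:
Births: 8238 * 0.068 = 560  |  6084 * 0.461 = 2805  |  1404 * 0.486 = 682 — total 4047
10–19: 2558 * 0.955 = 2443
20–29: 2532 * 0.937 = 2372
30–39: 8238 * 0.935 = 7703
40–49: 6084 * 0.923 = 5616
50–59: 1404 * 0.945 = 1327
60+: 1903 * 0.949 + 3997 * 0.287 = 1806 + 1147 = 2953
Net migration: 0–9 + 362 → 4409; 10–19 + 130 → 2573; 20–29 − 250 → 2122; 30–39 + 360 → 8063; 40–49 − 180 → 5436; 50–59 − 20 → 1307; 60+ + 30 → 2983
→ [4409, 2573, 2122, 8063, 5436, 1307, 2983]
Dependents (band 0–9 + band 60+) = 4409 + 2983 = 7392; working-age = 19501; ratio = 7392/19501 × 100 = 37.9

37.9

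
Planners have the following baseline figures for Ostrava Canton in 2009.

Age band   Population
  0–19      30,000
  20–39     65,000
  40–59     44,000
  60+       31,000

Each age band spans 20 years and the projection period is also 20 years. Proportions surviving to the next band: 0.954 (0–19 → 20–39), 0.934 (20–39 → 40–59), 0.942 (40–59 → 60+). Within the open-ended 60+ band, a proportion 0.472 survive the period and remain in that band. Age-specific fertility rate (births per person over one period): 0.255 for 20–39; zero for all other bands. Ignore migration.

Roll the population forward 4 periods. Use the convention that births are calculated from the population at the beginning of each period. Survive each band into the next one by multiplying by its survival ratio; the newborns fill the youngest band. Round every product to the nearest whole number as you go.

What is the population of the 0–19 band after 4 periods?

Let band 1 be 0–19 through band 4 = 60+.
After projecting period 1:
Births: 65000 × 0.255 = 16575
Band 2: 30000 × 0.954 = 28620
Band 3: 65000 × 0.934 = 60710
Band 4: 44000 × 0.942 + 31000 × 0.472 = 41448 + 14632 = 56080
End of period: [16575, 28620, 60710, 56080]
After projecting period 2:
Births: 28620 × 0.255 = 7298
Band 2: 16575 × 0.954 = 15813
Band 3: 28620 × 0.934 = 26731
Band 4: 60710 × 0.942 + 56080 × 0.472 = 57189 + 26470 = 83659
End of period: [7298, 15813, 26731, 83659]
After projecting period 3:
Births: 15813 × 0.255 = 4032
Band 2: 7298 × 0.954 = 6962
Band 3: 15813 × 0.934 = 14769
Band 4: 26731 × 0.942 + 83659 × 0.472 = 25181 + 39487 = 64668
End of period: [4032, 6962, 14769, 64668]
After projecting period 4:
Births: 6962 × 0.255 = 1775
Band 2: 4032 × 0.954 = 3847
Band 3: 6962 × 0.934 = 6503
Band 4: 14769 × 0.942 + 64668 × 0.472 = 13912 + 30523 = 44435
End of period: [1775, 3847, 6503, 44435]

1775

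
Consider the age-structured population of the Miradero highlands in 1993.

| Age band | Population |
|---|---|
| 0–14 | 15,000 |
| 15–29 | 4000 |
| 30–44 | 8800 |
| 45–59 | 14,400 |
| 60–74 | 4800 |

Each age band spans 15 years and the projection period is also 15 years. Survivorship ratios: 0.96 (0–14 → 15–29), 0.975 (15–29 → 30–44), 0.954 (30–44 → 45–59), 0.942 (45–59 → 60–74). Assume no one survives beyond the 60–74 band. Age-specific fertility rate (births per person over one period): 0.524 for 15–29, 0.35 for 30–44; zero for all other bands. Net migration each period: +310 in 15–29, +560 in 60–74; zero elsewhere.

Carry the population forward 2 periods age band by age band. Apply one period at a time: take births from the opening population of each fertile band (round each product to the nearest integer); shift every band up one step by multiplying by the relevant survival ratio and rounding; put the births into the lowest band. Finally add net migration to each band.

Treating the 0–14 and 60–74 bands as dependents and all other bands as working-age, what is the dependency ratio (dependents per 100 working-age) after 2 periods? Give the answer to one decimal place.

75.1

After projecting period 1:
Births: 4000 × 0.524 = 2096  |  8800 × 0.35 = 3080 ⇒ total 5176
15–29: 15000 × 0.96 = 14400
30–44: 4000 × 0.975 = 3900
45–59: 8800 × 0.954 = 8395
60–74: 14400 × 0.942 = 13565
Net migration: 15–29 + 310 → 14710; 60–74 + 560 → 14125
Population now: 0–14=5176, 15–29=14710, 30–44=3900, 45–59=8395, 60–74=14125
After projecting period 2:
Births: 14710 × 0.524 = 7708  |  3900 × 0.35 = 1365 ⇒ total 9073
15–29: 5176 × 0.96 = 4969
30–44: 14710 × 0.975 = 14342
45–59: 3900 × 0.954 = 3721
60–74: 8395 × 0.942 = 7908
Net migration: 15–29 + 310 → 5279; 60–74 + 560 → 8468
Population now: 0–14=9073, 15–29=5279, 30–44=14342, 45–59=3721, 60–74=8468
Dependents (band 0–14 + band 60–74) = 9073 + 8468 = 17541; working-age = 23342; ratio = 17541/23342 × 100 = 75.1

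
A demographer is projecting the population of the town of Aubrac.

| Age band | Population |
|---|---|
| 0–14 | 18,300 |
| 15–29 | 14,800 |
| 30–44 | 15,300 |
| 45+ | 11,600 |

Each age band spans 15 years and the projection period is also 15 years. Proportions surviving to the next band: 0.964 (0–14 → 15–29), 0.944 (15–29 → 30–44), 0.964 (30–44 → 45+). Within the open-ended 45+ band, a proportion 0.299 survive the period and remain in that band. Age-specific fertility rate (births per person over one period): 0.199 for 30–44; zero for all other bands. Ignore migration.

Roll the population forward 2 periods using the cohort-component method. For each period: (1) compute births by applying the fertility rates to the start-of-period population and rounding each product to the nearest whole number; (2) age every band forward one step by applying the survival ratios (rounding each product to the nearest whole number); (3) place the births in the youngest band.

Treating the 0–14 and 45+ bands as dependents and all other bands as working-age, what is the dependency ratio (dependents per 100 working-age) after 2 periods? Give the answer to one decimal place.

110.8

Numbering the bands 1..4 from youngest to oldest:
After projecting period 1:
Births: 15300 * 0.199 = 3045
Band 2: 18300 * 0.964 = 17641
Band 3: 14800 * 0.944 = 13971
Band 4: 15300 * 0.964 + 11600 * 0.299 = 14749 + 3468 = 18217
End of period: [3045, 17641, 13971, 18217]
After projecting period 2:
Births: 13971 * 0.199 = 2780
Band 2: 3045 * 0.964 = 2935
Band 3: 17641 * 0.944 = 16653
Band 4: 13971 * 0.964 + 18217 * 0.299 = 13468 + 5447 = 18915
End of period: [2780, 2935, 16653, 18915]
Dependents (band 0–14 + band 45+) = 2780 + 18915 = 21695; working-age = 19588; ratio = 21695/19588 × 100 = 110.8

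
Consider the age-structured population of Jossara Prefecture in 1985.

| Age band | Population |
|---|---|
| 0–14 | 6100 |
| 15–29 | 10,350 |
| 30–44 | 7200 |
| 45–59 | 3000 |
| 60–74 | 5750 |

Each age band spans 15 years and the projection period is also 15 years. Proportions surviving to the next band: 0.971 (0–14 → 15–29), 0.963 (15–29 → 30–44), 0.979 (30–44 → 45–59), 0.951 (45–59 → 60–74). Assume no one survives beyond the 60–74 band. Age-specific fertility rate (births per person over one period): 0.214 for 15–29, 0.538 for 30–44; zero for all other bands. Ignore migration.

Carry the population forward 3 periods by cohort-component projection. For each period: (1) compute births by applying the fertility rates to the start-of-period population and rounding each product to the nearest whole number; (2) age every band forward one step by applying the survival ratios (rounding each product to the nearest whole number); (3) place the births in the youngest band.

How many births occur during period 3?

4334

Call the groups 1 to 5, youngest first.
After projecting period 1:
Births: 10350 × 0.214 = 2215, 7200 × 0.538 = 3874 → 6089
Group 2: 6100 × 0.971 = 5923
Group 3: 10350 × 0.963 = 9967
Group 4: 7200 × 0.979 = 7049
Group 5: 3000 × 0.951 = 2853
Giving 6089 / 5923 / 9967 / 7049 / 2853.
After projecting period 2:
Births: 5923 × 0.214 = 1268, 9967 × 0.538 = 5362 → 6630
Group 2: 6089 × 0.971 = 5912
Group 3: 5923 × 0.963 = 5704
Group 4: 9967 × 0.979 = 9758
Group 5: 7049 × 0.951 = 6704
Giving 6630 / 5912 / 5704 / 9758 / 6704.
After projecting period 3:
Births: 5912 × 0.214 = 1265, 5704 × 0.538 = 3069 → 4334
Group 2: 6630 × 0.971 = 6438
Group 3: 5912 × 0.963 = 5693
Group 4: 5704 × 0.979 = 5584
Group 5: 9758 × 0.951 = 9280
Giving 4334 / 6438 / 5693 / 5584 / 9280.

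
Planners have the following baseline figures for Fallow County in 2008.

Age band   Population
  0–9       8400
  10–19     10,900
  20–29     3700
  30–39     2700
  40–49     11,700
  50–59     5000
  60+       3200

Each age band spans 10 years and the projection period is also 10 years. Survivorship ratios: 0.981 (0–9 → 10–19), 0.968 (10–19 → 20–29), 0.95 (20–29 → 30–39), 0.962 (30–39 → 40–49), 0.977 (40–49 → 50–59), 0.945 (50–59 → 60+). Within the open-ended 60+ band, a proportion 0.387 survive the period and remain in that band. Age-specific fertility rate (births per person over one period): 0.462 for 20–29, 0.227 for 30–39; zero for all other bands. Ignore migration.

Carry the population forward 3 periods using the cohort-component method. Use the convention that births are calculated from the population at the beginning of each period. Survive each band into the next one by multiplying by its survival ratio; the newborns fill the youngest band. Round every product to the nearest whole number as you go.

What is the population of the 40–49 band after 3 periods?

Period 1.
Births: 3700 × 0.462 = 1709 ; 2700 × 0.227 = 613 → 2322
10–19: 8400 × 0.981 = 8240
20–29: 10900 × 0.968 = 10551
30–39: 3700 × 0.95 = 3515
40–49: 2700 × 0.962 = 2597
50–59: 11700 × 0.977 = 11431
60+: 5000 × 0.945 + 3200 × 0.387 = 4725 + 1238 = 5963
→ [2322, 8240, 10551, 3515, 2597, 11431, 5963]
Period 2.
Births: 10551 × 0.462 = 4875 ; 3515 × 0.227 = 798 → 5673
10–19: 2322 × 0.981 = 2278
20–29: 8240 × 0.968 = 7976
30–39: 10551 × 0.95 = 10023
40–49: 3515 × 0.962 = 3381
50–59: 2597 × 0.977 = 2537
60+: 11431 × 0.945 + 5963 × 0.387 = 10802 + 2308 = 13110
→ [5673, 2278, 7976, 10023, 3381, 2537, 13110]
Period 3.
Births: 7976 × 0.462 = 3685 ; 10023 × 0.227 = 2275 → 5960
10–19: 5673 × 0.981 = 5565
20–29: 2278 × 0.968 = 2205
30–39: 7976 × 0.95 = 7577
40–49: 10023 × 0.962 = 9642
50–59: 3381 × 0.977 = 3303
60+: 2537 × 0.945 + 13110 × 0.387 = 2397 + 5074 = 7471
→ [5960, 5565, 2205, 7577, 9642, 3303, 7471]

9642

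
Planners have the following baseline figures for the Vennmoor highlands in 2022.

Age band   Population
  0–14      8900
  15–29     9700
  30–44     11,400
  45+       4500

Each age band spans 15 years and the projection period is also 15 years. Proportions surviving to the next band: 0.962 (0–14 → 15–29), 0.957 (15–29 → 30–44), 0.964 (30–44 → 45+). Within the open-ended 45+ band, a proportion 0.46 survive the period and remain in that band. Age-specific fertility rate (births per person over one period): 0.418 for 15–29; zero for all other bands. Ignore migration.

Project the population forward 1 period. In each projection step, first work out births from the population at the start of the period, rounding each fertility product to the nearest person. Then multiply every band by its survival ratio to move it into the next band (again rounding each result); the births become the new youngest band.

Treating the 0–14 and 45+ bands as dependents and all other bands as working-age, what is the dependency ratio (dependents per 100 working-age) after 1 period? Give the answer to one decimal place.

— Period 1 —
Births: 9700 × 0.418 = 4055
15–29: 8900 × 0.962 = 8562
30–44: 9700 × 0.957 = 9283
45+: 11400 × 0.964 + 4500 × 0.46 = 10990 + 2070 = 13060
End of period: [4055, 8562, 9283, 13060]
Dependents (band 0–14 + band 45+) = 4055 + 13060 = 17115; working-age = 17845; ratio = 17115/17845 × 100 = 95.9

95.9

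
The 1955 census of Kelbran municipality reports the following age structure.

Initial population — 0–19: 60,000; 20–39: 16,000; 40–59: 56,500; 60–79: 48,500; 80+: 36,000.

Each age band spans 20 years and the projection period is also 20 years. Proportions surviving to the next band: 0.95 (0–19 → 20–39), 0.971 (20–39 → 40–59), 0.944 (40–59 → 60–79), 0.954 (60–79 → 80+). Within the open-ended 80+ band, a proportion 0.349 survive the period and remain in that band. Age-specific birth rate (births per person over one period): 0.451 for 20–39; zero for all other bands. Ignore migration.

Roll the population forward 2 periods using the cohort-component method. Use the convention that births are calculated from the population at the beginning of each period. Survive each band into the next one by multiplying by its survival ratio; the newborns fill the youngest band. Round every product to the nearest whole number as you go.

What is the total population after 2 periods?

(Groups numbered youngest = 1 to oldest = 5.)
After projecting period 1:
Births: 16000 * 0.451 = 7216
Group 2: 60000 * 0.95 = 57000
Group 3: 16000 * 0.971 = 15536
Group 4: 56500 * 0.944 = 53336
Group 5: 48500 * 0.954 + 36000 * 0.349 = 46269 + 12564 = 58833
→ [7216, 57000, 15536, 53336, 58833]
After projecting period 2:
Births: 57000 * 0.451 = 25707
Group 2: 7216 * 0.95 = 6855
Group 3: 57000 * 0.971 = 55347
Group 4: 15536 * 0.944 = 14666
Group 5: 53336 * 0.954 + 58833 * 0.349 = 50883 + 20533 = 71416
→ [25707, 6855, 55347, 14666, 71416]
Total after period 2: 25707 + 6855 + 55347 + 14666 + 71416 = 173991

173991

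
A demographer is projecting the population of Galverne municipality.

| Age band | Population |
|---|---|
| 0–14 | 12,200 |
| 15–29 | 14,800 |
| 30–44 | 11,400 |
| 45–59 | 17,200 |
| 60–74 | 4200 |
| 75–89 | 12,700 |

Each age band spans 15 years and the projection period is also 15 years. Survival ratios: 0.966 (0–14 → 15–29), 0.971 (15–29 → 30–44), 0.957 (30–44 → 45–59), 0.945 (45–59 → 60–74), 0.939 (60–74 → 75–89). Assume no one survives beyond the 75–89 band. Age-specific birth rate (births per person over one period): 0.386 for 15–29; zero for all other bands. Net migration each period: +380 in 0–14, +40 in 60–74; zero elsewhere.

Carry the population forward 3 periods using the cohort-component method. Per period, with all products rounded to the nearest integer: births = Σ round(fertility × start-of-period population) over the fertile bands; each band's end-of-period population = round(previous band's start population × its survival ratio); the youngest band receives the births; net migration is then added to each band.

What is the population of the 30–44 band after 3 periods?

5715

Call the bands 1 to 6, youngest first.
— Period 1 —
Births: 14800 × 0.386 = 5713
Band 2: 12200 × 0.966 = 11785
Band 3: 14800 × 0.971 = 14371
Band 4: 11400 × 0.957 = 10910
Band 5: 17200 × 0.945 = 16254
Band 6: 4200 × 0.939 = 3944
Net migration: Band 1 + 380 → 6093; Band 5 + 40 → 16294
Giving 6093 / 11785 / 14371 / 10910 / 16294 / 3944.
— Period 2 —
Births: 11785 × 0.386 = 4549
Band 2: 6093 × 0.966 = 5886
Band 3: 11785 × 0.971 = 11443
Band 4: 14371 × 0.957 = 13753
Band 5: 10910 × 0.945 = 10310
Band 6: 16294 × 0.939 = 15300
Net migration: Band 1 + 380 → 4929; Band 5 + 40 → 10350
Giving 4929 / 5886 / 11443 / 13753 / 10350 / 15300.
— Period 3 —
Births: 5886 × 0.386 = 2272
Band 2: 4929 × 0.966 = 4761
Band 3: 5886 × 0.971 = 5715
Band 4: 11443 × 0.957 = 10951
Band 5: 13753 × 0.945 = 12997
Band 6: 10350 × 0.939 = 9719
Net migration: Band 1 + 380 → 2652; Band 5 + 40 → 13037
Giving 2652 / 4761 / 5715 / 10951 / 13037 / 9719.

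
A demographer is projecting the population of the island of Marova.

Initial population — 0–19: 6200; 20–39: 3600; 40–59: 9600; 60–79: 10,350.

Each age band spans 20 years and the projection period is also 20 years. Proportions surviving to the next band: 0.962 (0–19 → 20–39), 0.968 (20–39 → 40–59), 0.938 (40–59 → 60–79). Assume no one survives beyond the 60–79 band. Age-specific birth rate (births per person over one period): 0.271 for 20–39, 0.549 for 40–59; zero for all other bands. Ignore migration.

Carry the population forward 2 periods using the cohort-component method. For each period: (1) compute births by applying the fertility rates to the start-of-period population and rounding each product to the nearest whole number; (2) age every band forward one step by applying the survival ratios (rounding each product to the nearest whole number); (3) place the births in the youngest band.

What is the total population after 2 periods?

Let group 1 be 0–19 through group 4 = 60–79.
Period 1.
Births: 3600 * 0.271 = 976, 9600 * 0.549 = 5270 → total 6246
Group 2: 6200 * 0.962 = 5964
Group 3: 3600 * 0.968 = 3485
Group 4: 9600 * 0.938 = 9005
→ [6246, 5964, 3485, 9005]
Period 2.
Births: 5964 * 0.271 = 1616, 3485 * 0.549 = 1913 → total 3529
Group 2: 6246 * 0.962 = 6009
Group 3: 5964 * 0.968 = 5773
Group 4: 3485 * 0.938 = 3269
→ [3529, 6009, 5773, 3269]
Total after period 2: 3529 + 6009 + 5773 + 3269 = 18580

18580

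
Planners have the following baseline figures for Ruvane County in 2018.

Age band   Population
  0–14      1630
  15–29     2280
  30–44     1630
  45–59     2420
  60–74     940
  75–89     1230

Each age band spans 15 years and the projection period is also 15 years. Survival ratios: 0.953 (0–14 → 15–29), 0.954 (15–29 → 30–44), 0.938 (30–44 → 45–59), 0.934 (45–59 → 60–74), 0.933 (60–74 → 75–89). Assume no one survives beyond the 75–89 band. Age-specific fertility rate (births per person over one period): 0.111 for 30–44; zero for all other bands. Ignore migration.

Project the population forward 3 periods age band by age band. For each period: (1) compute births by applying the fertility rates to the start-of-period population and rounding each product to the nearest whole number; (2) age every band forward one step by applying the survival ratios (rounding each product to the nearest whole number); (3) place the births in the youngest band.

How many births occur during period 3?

165

Numbering the bands 1..6 from youngest to oldest:
Period 1.
Births: 1630 × 0.111 = 181
Band 2: 1630 × 0.953 = 1553
Band 3: 2280 × 0.954 = 2175
Band 4: 1630 × 0.938 = 1529
Band 5: 2420 × 0.934 = 2260
Band 6: 940 × 0.933 = 877
End of period: [181, 1553, 2175, 1529, 2260, 877]
Period 2.
Births: 2175 × 0.111 = 241
Band 2: 181 × 0.953 = 172
Band 3: 1553 × 0.954 = 1482
Band 4: 2175 × 0.938 = 2040
Band 5: 1529 × 0.934 = 1428
Band 6: 2260 × 0.933 = 2109
End of period: [241, 172, 1482, 2040, 1428, 2109]
Period 3.
Births: 1482 × 0.111 = 165
Band 2: 241 × 0.953 = 230
Band 3: 172 × 0.954 = 164
Band 4: 1482 × 0.938 = 1390
Band 5: 2040 × 0.934 = 1905
Band 6: 1428 × 0.933 = 1332
End of period: [165, 230, 164, 1390, 1905, 1332]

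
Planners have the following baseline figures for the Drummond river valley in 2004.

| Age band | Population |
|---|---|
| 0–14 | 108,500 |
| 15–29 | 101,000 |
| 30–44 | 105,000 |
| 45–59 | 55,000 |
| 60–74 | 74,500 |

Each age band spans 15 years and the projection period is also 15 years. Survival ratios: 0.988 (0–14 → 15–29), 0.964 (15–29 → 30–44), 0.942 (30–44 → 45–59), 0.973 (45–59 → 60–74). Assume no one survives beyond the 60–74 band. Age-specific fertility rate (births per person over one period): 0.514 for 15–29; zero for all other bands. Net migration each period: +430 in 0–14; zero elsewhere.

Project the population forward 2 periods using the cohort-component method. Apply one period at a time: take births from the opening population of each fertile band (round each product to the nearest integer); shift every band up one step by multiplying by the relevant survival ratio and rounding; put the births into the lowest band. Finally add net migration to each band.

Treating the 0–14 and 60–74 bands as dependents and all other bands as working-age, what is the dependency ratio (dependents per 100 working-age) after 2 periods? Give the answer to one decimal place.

61.5

Call the groups 1 to 5, youngest first.
After projecting period 1:
Births: 101000 × 0.514 = 51914
Group 2: 108500 × 0.988 = 107198
Group 3: 101000 × 0.964 = 97364
Group 4: 105000 × 0.942 = 98910
Group 5: 55000 × 0.973 = 53515
Net migration: Group 1 + 430 → 52344
Giving 52344 / 107198 / 97364 / 98910 / 53515.
After projecting period 2:
Births: 107198 × 0.514 = 55100
Group 2: 52344 × 0.988 = 51716
Group 3: 107198 × 0.964 = 103339
Group 4: 97364 × 0.942 = 91717
Group 5: 98910 × 0.973 = 96239
Net migration: Group 1 + 430 → 55530
Giving 55530 / 51716 / 103339 / 91717 / 96239.
Dependents (band 0–14 + band 60–74) = 55530 + 96239 = 151769; working-age = 246772; ratio = 151769/246772 × 100 = 61.5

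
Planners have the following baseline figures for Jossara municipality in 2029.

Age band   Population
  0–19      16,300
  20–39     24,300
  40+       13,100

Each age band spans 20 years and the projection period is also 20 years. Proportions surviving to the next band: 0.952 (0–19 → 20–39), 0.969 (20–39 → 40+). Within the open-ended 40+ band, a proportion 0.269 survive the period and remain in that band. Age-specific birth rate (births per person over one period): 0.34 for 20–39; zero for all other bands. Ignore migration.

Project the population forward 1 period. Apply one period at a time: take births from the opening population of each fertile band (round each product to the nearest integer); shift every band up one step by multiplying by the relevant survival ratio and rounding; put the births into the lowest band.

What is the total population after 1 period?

50851

Let band 1 be 0–19 through band 3 = 40+.
Period 1.
Births: 24300 × 0.34 = 8262
Band 2: 16300 × 0.952 = 15518
Band 3: 24300 × 0.969 + 13100 × 0.269 = 23547 + 3524 = 27071
Giving 8262 / 15518 / 27071.
Total after period 1: 8262 + 15518 + 27071 = 50851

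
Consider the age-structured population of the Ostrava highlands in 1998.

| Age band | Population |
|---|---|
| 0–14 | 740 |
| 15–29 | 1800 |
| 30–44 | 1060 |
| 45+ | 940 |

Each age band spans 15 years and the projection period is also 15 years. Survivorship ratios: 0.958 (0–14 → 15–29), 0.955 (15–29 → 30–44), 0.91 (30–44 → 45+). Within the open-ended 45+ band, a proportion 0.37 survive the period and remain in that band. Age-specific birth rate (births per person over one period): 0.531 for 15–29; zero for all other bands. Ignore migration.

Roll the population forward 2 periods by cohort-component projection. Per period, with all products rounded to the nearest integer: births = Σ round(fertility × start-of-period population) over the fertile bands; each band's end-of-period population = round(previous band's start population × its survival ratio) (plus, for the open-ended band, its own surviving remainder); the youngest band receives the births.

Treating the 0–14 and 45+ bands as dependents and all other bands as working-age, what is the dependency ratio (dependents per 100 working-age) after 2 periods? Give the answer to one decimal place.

Period 1.
Births: 1800 × 0.531 = 956
15–29: 740 × 0.958 = 709
30–44: 1800 × 0.955 = 1719
45+: 1060 × 0.91 + 940 × 0.37 = 965 + 348 = 1313
Giving 956 / 709 / 1719 / 1313.
Period 2.
Births: 709 × 0.531 = 376
15–29: 956 × 0.958 = 916
30–44: 709 × 0.955 = 677
45+: 1719 × 0.91 + 1313 × 0.37 = 1564 + 486 = 2050
Giving 376 / 916 / 677 / 2050.
Dependents (band 0–14 + band 45+) = 376 + 2050 = 2426; working-age = 1593; ratio = 2426/1593 × 100 = 152.3

152.3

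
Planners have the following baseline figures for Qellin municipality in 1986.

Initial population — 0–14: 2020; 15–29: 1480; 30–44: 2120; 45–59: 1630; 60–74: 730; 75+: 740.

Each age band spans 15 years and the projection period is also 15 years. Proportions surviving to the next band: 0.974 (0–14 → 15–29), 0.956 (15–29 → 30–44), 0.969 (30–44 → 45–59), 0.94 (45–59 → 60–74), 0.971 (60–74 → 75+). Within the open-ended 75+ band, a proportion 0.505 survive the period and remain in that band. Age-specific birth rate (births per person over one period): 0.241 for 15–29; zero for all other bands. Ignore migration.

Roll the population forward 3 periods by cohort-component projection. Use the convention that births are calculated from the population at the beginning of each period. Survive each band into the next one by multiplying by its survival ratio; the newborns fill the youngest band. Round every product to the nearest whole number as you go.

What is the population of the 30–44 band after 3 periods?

333

Call the groups 1 to 6, youngest first.
After projecting period 1:
Births: 1480 × 0.241 = 357
Group 2: 2020 × 0.974 = 1967
Group 3: 1480 × 0.956 = 1415
Group 4: 2120 × 0.969 = 2054
Group 5: 1630 × 0.94 = 1532
Group 6: 730 × 0.971 + 740 × 0.505 = 709 + 374 = 1083
Giving 357 / 1967 / 1415 / 2054 / 1532 / 1083.
After projecting period 2:
Births: 1967 × 0.241 = 474
Group 2: 357 × 0.974 = 348
Group 3: 1967 × 0.956 = 1880
Group 4: 1415 × 0.969 = 1371
Group 5: 2054 × 0.94 = 1931
Group 6: 1532 × 0.971 + 1083 × 0.505 = 1488 + 547 = 2035
Giving 474 / 348 / 1880 / 1371 / 1931 / 2035.
After projecting period 3:
Births: 348 × 0.241 = 84
Group 2: 474 × 0.974 = 462
Group 3: 348 × 0.956 = 333
Group 4: 1880 × 0.969 = 1822
Group 5: 1371 × 0.94 = 1289
Group 6: 1931 × 0.971 + 2035 × 0.505 = 1875 + 1028 = 2903
Giving 84 / 462 / 333 / 1822 / 1289 / 2903.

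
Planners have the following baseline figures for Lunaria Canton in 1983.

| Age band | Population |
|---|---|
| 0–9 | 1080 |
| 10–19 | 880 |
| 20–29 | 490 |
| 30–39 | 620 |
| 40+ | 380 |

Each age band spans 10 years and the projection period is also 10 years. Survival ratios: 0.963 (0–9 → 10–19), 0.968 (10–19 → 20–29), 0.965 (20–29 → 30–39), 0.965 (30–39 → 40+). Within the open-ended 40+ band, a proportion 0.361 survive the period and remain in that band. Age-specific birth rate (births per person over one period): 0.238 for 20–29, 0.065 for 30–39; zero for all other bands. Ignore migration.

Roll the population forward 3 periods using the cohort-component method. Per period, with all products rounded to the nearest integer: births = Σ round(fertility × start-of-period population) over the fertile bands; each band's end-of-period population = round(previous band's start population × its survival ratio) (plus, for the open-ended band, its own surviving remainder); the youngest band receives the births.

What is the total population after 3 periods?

— Period 1 —
Births: 490 × 0.238 = 117 ; 620 × 0.065 = 40 ⇒ total 157
10–19: 1080 × 0.963 = 1040
20–29: 880 × 0.968 = 852
30–39: 490 × 0.965 = 473
40+: 620 × 0.965 + 380 × 0.361 = 598 + 137 = 735
Population now: 0–9=157, 10–19=1040, 20–29=852, 30–39=473, 40+=735
— Period 2 —
Births: 852 × 0.238 = 203 ; 473 × 0.065 = 31 ⇒ total 234
10–19: 157 × 0.963 = 151
20–29: 1040 × 0.968 = 1007
30–39: 852 × 0.965 = 822
40+: 473 × 0.965 + 735 × 0.361 = 456 + 265 = 721
Population now: 0–9=234, 10–19=151, 20–29=1007, 30–39=822, 40+=721
— Period 3 —
Births: 1007 × 0.238 = 240 ; 822 × 0.065 = 53 ⇒ total 293
10–19: 234 × 0.963 = 225
20–29: 151 × 0.968 = 146
30–39: 1007 × 0.965 = 972
40+: 822 × 0.965 + 721 × 0.361 = 793 + 260 = 1053
Population now: 0–9=293, 10–19=225, 20–29=146, 30–39=972, 40+=1053
Total after period 3: 293 + 225 + 146 + 972 + 1053 = 2689

2689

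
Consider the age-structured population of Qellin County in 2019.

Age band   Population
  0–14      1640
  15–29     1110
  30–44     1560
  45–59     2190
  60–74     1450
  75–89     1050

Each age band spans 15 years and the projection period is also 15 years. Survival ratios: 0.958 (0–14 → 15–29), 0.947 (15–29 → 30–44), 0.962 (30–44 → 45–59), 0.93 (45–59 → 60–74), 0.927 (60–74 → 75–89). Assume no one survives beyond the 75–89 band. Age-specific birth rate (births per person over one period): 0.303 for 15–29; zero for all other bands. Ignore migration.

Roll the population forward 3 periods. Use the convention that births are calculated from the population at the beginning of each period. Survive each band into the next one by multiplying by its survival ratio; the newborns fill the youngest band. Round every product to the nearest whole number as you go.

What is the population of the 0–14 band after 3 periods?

98

— Period 1 —
Births: 1110 * 0.303 = 336
15–29: 1640 * 0.958 = 1571
30–44: 1110 * 0.947 = 1051
45–59: 1560 * 0.962 = 1501
60–74: 2190 * 0.93 = 2037
75–89: 1450 * 0.927 = 1344
→ [336, 1571, 1051, 1501, 2037, 1344]
— Period 2 —
Births: 1571 * 0.303 = 476
15–29: 336 * 0.958 = 322
30–44: 1571 * 0.947 = 1488
45–59: 1051 * 0.962 = 1011
60–74: 1501 * 0.93 = 1396
75–89: 2037 * 0.927 = 1888
→ [476, 322, 1488, 1011, 1396, 1888]
— Period 3 —
Births: 322 * 0.303 = 98
15–29: 476 * 0.958 = 456
30–44: 322 * 0.947 = 305
45–59: 1488 * 0.962 = 1431
60–74: 1011 * 0.93 = 940
75–89: 1396 * 0.927 = 1294
→ [98, 456, 305, 1431, 940, 1294]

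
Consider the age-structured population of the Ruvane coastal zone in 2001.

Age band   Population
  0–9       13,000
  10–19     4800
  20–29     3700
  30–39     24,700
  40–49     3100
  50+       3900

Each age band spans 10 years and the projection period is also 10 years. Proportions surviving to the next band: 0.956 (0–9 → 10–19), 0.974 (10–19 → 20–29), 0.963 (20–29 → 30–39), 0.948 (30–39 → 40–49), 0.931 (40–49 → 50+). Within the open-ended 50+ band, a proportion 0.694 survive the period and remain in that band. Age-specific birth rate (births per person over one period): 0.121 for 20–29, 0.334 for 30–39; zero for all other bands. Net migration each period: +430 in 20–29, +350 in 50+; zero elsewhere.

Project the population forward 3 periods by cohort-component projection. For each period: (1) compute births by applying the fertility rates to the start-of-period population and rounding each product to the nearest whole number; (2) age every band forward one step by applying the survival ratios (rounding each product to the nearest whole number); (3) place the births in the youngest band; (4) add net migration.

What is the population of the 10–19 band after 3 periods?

Numbering the groups 1..6 from youngest to oldest:
Period 1.
Births: 3700 * 0.121 = 448, 24700 * 0.334 = 8250 → total 8698
Group 2: 13000 * 0.956 = 12428
Group 3: 4800 * 0.974 = 4675
Group 4: 3700 * 0.963 = 3563
Group 5: 24700 * 0.948 = 23416
Group 6: 3100 * 0.931 + 3900 * 0.694 = 2886 + 2707 = 5593
Net migration: Group 3 + 430 → 5105; Group 6 + 350 → 5943
Population now: 0–9=8698, 10–19=12428, 20–29=5105, 30–39=3563, 40–49=23416, 50+=5943
Period 2.
Births: 5105 * 0.121 = 618, 3563 * 0.334 = 1190 → total 1808
Group 2: 8698 * 0.956 = 8315
Group 3: 12428 * 0.974 = 12105
Group 4: 5105 * 0.963 = 4916
Group 5: 3563 * 0.948 = 3378
Group 6: 23416 * 0.931 + 5943 * 0.694 = 21800 + 4124 = 25924
Net migration: Group 3 + 430 → 12535; Group 6 + 350 → 26274
Population now: 0–9=1808, 10–19=8315, 20–29=12535, 30–39=4916, 40–49=3378, 50+=26274
Period 3.
Births: 12535 * 0.121 = 1517, 4916 * 0.334 = 1642 → total 3159
Group 2: 1808 * 0.956 = 1728
Group 3: 8315 * 0.974 = 8099
Group 4: 12535 * 0.963 = 12071
Group 5: 4916 * 0.948 = 4660
Group 6: 3378 * 0.931 + 26274 * 0.694 = 3145 + 18234 = 21379
Net migration: Group 3 + 430 → 8529; Group 6 + 350 → 21729
Population now: 0–9=3159, 10–19=1728, 20–29=8529, 30–39=12071, 40–49=4660, 50+=21729

1728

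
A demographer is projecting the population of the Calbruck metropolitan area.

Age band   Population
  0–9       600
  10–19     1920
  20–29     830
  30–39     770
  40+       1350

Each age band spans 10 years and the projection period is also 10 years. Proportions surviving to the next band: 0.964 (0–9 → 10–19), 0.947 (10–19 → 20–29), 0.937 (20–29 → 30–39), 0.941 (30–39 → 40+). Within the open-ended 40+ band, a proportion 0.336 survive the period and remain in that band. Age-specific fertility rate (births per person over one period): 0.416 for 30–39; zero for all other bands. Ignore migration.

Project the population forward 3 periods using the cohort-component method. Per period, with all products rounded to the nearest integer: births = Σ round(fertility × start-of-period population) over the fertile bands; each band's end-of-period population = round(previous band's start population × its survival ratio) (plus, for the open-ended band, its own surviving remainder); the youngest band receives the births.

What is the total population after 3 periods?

3807

Period 1.
Births: 770 * 0.416 = 320
10–19: 600 * 0.964 = 578
20–29: 1920 * 0.947 = 1818
30–39: 830 * 0.937 = 778
40+: 770 * 0.941 + 1350 * 0.336 = 725 + 454 = 1179
End of period: [320, 578, 1818, 778, 1179]
Period 2.
Births: 778 * 0.416 = 324
10–19: 320 * 0.964 = 308
20–29: 578 * 0.947 = 547
30–39: 1818 * 0.937 = 1703
40+: 778 * 0.941 + 1179 * 0.336 = 732 + 396 = 1128
End of period: [324, 308, 547, 1703, 1128]
Period 3.
Births: 1703 * 0.416 = 708
10–19: 324 * 0.964 = 312
20–29: 308 * 0.947 = 292
30–39: 547 * 0.937 = 513
40+: 1703 * 0.941 + 1128 * 0.336 = 1603 + 379 = 1982
End of period: [708, 312, 292, 513, 1982]
Total after period 3: 708 + 312 + 292 + 513 + 1982 = 3807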